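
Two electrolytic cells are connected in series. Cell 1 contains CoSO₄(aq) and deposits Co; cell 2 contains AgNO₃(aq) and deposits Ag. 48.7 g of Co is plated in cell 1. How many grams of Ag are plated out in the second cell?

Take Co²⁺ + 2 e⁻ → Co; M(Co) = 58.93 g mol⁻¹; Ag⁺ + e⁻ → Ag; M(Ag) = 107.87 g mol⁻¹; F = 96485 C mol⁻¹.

178 g

n(Co) = 48.7 / 58.93 = 0.8264 mol.
Since Co²⁺ + 2 e⁻ → Co, n(e⁻) passed = 2 × 0.8264 = 1.653 mol.
Cells in series carry the same charge, so the same 1.653 mol of electrons passes through cell 2.
Ag⁺ + e⁻ → Ag, so n(Ag) = 1.653 / 1 = 1.653 mol.
m(Ag) = 1.653 × 107.87 = 178 g.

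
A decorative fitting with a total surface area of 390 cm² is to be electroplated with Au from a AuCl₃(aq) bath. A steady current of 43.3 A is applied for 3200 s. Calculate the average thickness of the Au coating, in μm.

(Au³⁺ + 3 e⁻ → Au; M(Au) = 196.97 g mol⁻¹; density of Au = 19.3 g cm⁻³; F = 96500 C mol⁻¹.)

125 μm

Q = I·t = 43.30 × 3200.0 = 138600 C; n(e⁻) = 1.436 mol.
n(Au) = n(e⁻)/3 = 0.4786 mol, so m = 0.4786 × 196.97 = 94.27 g.
Volume = m/ρ = 94.27 / 19.3 = 4.885 cm³.
Thickness = V/A = 4.885 / 390 = 0.0125 cm = 125 μm.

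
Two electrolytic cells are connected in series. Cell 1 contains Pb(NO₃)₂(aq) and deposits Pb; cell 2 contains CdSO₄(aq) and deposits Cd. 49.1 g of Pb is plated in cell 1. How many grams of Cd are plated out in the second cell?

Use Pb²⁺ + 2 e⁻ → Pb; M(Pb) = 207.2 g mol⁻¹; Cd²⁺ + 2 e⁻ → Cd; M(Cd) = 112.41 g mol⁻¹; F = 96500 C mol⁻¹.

n(Pb) = 49.1 / 207.2 = 0.2370 mol.
Since Pb²⁺ + 2 e⁻ → Pb, n(e⁻) passed = 2 × 0.2370 = 0.4739 mol.
Cells in series carry the same charge, so the same 0.4739 mol of electrons passes through cell 2.
Cd²⁺ + 2 e⁻ → Cd, so n(Cd) = 0.4739 / 2 = 0.2370 mol.
m(Cd) = 0.2370 × 112.41 = 26.6 g.

26.6 g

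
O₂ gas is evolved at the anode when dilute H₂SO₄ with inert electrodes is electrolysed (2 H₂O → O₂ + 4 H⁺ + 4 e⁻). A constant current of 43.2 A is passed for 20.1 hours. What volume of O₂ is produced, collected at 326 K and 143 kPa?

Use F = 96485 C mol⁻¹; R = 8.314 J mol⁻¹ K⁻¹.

154 L

Q = I·t = 43.20 A × 72360 s = 3126000 C.
n(e⁻) = Q/F = 3126000 / 96485 = 32.40 mol.
4 electrons are transferred per O₂ molecule, so n(O₂) = 32.40 / 4 = 8.100 mol.
V = nRT/P = (8.100 × 8.314 × 326) / (143 × 10³ Pa) = 0.154 m³ = 154 L.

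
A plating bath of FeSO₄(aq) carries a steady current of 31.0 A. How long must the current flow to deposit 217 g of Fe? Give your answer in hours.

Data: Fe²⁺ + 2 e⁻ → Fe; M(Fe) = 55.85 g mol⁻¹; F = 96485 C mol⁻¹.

6.72 h

n(Fe) = m/M = 217 / 55.85 = 3.885 mol.
Each Fe atom requires 2 electrons, so n(e⁻) = 2 × 3.885 = 7.771 mol.
Q = n(e⁻)·F = 7.771 × 96485 = 749800 C.
t = Q/I = 749800 / 31.00 A = 24190 s = 6.72 h.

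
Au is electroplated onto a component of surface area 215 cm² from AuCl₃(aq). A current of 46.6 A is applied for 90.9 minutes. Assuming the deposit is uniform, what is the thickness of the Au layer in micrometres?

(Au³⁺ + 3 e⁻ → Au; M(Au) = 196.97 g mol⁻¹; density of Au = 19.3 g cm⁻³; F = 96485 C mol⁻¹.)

417 μm

Q = I·t = 46.60 × 5454.0 = 254200 C; n(e⁻) = 2.634 mol.
n(Au) = n(e⁻)/3 = 0.8781 mol, so m = 0.8781 × 196.97 = 172.9 g.
Volume = m/ρ = 172.9 / 19.3 = 8.961 cm³.
Thickness = V/A = 8.961 / 215 = 0.0417 cm = 417 μm.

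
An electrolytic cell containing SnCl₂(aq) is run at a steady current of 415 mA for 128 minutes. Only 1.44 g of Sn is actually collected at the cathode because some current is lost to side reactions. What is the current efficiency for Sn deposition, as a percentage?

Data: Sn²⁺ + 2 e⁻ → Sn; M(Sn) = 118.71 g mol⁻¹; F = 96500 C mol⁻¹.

73.5 %

Q = I·t = 0.4150 × 7680.0 = 3187 C; n(e⁻) = 3187/96500 = 0.03303 mol.
Theoretical n(Sn) = n(e⁻)/2 = 0.01651 mol, i.e. m_theo = 0.01651 × 118.71 = 1.960 g.
Efficiency = m_actual / m_theo = 1.44 / 1.960 = 73.5 %.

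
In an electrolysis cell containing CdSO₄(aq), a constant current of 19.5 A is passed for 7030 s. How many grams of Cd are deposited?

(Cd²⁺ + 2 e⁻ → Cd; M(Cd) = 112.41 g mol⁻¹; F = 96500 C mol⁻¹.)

Q = I·t = 19.50 A × 7030.0 s = 137100 C.
n(e⁻) = Q/F = 137100 / 96500 = 1.421 mol.
Cd²⁺ + 2 e⁻ → Cd, so n(Cd) = n(e⁻)/2 = 0.7103 mol.
m = n·M = 0.7103 × 112.41 = 79.8 g.

79.8 g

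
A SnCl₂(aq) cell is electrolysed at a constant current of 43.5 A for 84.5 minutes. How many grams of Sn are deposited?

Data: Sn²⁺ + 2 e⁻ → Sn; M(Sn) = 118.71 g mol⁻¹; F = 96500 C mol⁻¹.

Q = I·t = 43.50 A × 5070.0 s = 220500 C.
n(e⁻) = Q/F = 220500 / 96500 = 2.285 mol.
Sn²⁺ + 2 e⁻ → Sn, so n(Sn) = n(e⁻)/2 = 1.143 mol.
m = n·M = 1.143 × 118.71 = 136 g.

136 g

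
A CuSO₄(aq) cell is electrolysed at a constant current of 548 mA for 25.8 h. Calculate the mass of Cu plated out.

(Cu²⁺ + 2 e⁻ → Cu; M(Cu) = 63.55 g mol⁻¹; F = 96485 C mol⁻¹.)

16.8 g

Q = I·t = 0.5480 A × 92880 s = 50900 C.
n(e⁻) = Q/F = 50900 / 96485 = 0.5275 mol.
Cu²⁺ + 2 e⁻ → Cu, so n(Cu) = n(e⁻)/2 = 0.2638 mol.
m = n·M = 0.2638 × 63.55 = 16.8 g.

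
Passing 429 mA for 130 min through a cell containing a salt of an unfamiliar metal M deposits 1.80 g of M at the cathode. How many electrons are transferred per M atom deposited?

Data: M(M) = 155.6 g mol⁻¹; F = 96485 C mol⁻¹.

Q = I·t = 0.4290 A × 7800.0 s = 3346 C, so n(e⁻) = 3346/96485 = 0.03468 mol.
n(M) deposited = 1.80 / 155.6 = 0.01157 mol.
Electrons per atom = n(e⁻)/n(M) = 0.03468 / 0.01157 = 3.00 ≈ 3, so the ion is M³⁺.

3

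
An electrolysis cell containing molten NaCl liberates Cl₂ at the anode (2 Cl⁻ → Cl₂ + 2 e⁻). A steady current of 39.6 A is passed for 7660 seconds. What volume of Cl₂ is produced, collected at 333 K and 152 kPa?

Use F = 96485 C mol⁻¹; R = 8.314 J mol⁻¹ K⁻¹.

28.6 L

Q = I·t = 39.60 A × 7660.0 s = 303300 C.
n(e⁻) = Q/F = 303300 / 96485 = 3.144 mol.
2 electrons are transferred per Cl₂ molecule, so n(Cl₂) = 3.144 / 2 = 1.572 mol.
V = nRT/P = (1.572 × 8.314 × 333) / (152 × 10³ Pa) = 0.0286 m³ = 28.6 L.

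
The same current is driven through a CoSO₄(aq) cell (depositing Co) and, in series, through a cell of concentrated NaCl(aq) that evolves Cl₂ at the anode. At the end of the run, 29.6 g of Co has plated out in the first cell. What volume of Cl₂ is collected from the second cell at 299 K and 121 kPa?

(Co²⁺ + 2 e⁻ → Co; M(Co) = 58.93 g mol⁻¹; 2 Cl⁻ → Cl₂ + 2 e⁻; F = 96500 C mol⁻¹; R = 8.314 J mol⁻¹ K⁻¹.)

10.3 L

n(Co) = 29.6 / 58.93 = 0.5023 mol, so n(e⁻) = 2 × 0.5023 = 1.005 mol.
The cells are in series, so the same 1.005 mol of electrons passes through the second cell.
2 Cl⁻ → Cl₂ + 2 e⁻ — 2 mol e⁻ per mol Cl₂, so n(Cl₂) = 1.005/2 = 0.5023 mol.
V = nRT/P = (0.5023 × 8.314 × 299) / (121 × 10³) = 0.0103 m³ = 10.3 L.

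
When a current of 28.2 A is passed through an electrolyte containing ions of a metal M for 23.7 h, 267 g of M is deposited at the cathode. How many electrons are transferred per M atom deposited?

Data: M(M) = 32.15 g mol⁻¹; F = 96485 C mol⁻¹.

Q = I·t = 28.20 A × 85320 s = 2406000 C, so n(e⁻) = 2406000/96485 = 24.94 mol.
n(M) deposited = 267 / 32.15 = 8.305 mol.
Electrons per atom = n(e⁻)/n(M) = 24.94 / 8.305 = 3.00 ≈ 3, so the ion is M³⁺.

3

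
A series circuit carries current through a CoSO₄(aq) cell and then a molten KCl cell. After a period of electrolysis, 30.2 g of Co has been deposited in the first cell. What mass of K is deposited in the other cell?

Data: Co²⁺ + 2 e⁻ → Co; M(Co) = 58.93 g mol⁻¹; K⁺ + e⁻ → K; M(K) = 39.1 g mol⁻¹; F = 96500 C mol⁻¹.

40.1 g

n(Co) = 30.2 / 58.93 = 0.5125 mol.
Since Co²⁺ + 2 e⁻ → Co, n(e⁻) passed = 2 × 0.5125 = 1.025 mol.
Cells in series carry the same charge, so the same 1.025 mol of electrons passes through cell 2.
K⁺ + e⁻ → K, so n(K) = 1.025 / 1 = 1.025 mol.
m(K) = 1.025 × 39.1 = 40.1 g.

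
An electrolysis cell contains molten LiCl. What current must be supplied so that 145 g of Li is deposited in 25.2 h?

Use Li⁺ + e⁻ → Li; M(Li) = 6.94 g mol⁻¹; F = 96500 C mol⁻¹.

22.2 A

n(Li) = 145 / 6.94 = 20.89 mol.
n(e⁻) = 1 × 20.89 = 20.89 mol.
Q = n(e⁻)·F = 20.89 × 96500 = 2016000 C.
I = Q/t = 2016000 / 90720 s = 22.2 A.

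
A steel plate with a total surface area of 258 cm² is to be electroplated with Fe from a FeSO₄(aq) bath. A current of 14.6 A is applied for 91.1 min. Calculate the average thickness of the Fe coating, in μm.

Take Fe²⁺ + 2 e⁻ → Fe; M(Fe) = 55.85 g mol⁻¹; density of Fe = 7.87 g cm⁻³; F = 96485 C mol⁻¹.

114 μm

Q = I·t = 14.60 × 5466.0 = 79800 C; n(e⁻) = 0.8271 mol.
n(Fe) = n(e⁻)/2 = 0.4136 mol, so m = 0.4136 × 55.85 = 23.10 g.
Volume = m/ρ = 23.10 / 7.87 = 2.935 cm³.
Thickness = V/A = 2.935 / 258 = 0.0114 cm = 114 μm.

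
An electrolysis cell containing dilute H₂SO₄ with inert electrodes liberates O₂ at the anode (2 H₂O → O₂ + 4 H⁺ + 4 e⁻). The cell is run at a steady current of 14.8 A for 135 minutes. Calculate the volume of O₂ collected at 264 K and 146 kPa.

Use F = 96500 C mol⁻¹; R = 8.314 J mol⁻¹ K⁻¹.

4.67 L

Q = I·t = 14.80 A × 8100.0 s = 119900 C.
n(e⁻) = Q/F = 119900 / 96500 = 1.242 mol.
4 electrons are transferred per O₂ molecule, so n(O₂) = 1.242 / 4 = 0.3106 mol.
V = nRT/P = (0.3106 × 8.314 × 264) / (146 × 10³ Pa) = 0.00467 m³ = 4.67 L.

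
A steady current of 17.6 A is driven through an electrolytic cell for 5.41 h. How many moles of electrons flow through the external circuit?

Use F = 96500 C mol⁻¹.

Q = I·t = 17.60 A × 19476 s = 342800 C.
n(e⁻) = Q/F = 342800 / 96500 = 3.55 mol.

3.55 mol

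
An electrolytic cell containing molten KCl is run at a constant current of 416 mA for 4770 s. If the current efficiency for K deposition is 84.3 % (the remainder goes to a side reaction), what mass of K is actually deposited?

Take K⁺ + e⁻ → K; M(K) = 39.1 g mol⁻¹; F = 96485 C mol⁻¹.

0.678 g

Q = I·t = 0.4160 × 4770.0 = 1984 C.
n(e⁻) = 1984/96485 = 0.02057 mol; theoretically n(K) = 0.02057/1 = 0.02057 mol, m_theo = 0.8041 g.
At 84.3 % efficiency, m_actual = 0.843 × 0.8041 = 0.678 g.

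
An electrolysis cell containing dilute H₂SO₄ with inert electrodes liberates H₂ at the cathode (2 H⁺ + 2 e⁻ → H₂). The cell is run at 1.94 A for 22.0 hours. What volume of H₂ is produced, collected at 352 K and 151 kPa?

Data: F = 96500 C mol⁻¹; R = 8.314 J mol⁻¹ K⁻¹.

15.4 L

Q = I·t = 1.940 A × 79200 s = 153600 C.
n(e⁻) = Q/F = 153600 / 96500 = 1.592 mol.
2 electrons are transferred per H₂ molecule, so n(H₂) = 1.592 / 2 = 0.7961 mol.
V = nRT/P = (0.7961 × 8.314 × 352) / (151 × 10³ Pa) = 0.0154 m³ = 15.4 L.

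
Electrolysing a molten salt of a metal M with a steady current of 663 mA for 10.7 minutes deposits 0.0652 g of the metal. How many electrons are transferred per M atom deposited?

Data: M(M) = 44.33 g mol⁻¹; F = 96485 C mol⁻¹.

Q = I·t = 0.6630 A × 642.00 s = 425.6 C, so n(e⁻) = 425.6/96485 = 0.004412 mol.
n(M) deposited = 0.0652 / 44.33 = 0.001471 mol.
Electrons per atom = n(e⁻)/n(M) = 0.004412 / 0.001471 = 3.00 ≈ 3, so the ion is M³⁺.

3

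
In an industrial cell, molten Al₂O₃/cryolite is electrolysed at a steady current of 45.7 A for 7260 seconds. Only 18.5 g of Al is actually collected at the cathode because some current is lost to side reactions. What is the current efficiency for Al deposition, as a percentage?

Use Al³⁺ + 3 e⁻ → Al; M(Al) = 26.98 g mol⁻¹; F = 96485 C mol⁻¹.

59.8 %

Q = I·t = 45.70 × 7260.0 = 331800 C; n(e⁻) = 331800/96485 = 3.439 mol.
Theoretical n(Al) = n(e⁻)/3 = 1.146 mol, i.e. m_theo = 1.146 × 26.98 = 30.93 g.
Efficiency = m_actual / m_theo = 18.5 / 30.93 = 59.8 %.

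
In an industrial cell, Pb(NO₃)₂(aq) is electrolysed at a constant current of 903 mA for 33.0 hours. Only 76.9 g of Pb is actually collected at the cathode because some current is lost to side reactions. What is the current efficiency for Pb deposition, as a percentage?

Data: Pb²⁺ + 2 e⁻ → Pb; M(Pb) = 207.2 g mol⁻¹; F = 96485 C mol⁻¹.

Q = I·t = 0.9030 × 118800 = 107300 C; n(e⁻) = 107300/96485 = 1.112 mol.
Theoretical n(Pb) = n(e⁻)/2 = 0.5559 mol, i.e. m_theo = 0.5559 × 207.2 = 115.2 g.
Efficiency = m_actual / m_theo = 76.9 / 115.2 = 66.8 %.

66.8 %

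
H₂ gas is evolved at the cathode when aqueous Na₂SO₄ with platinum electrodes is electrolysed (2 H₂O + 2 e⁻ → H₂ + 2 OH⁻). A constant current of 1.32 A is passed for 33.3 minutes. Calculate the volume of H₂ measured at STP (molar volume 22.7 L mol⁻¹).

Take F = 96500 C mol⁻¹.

0.310 L

Q = I·t = 1.320 A × 1998.0 s = 2637 C.
n(e⁻) = Q/F = 2637 / 96500 = 0.02733 mol.
2 electrons are transferred per H₂ molecule, so n(H₂) = 0.02733 / 2 = 0.01367 mol.
V = n × V_m = 0.01367 × 22.7 = 0.310 L.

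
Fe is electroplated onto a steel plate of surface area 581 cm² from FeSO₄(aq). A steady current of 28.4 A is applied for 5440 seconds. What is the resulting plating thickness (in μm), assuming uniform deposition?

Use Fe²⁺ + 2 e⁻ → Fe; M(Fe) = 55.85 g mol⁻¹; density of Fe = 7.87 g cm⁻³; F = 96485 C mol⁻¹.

97.8 μm

Q = I·t = 28.40 × 5440.0 = 154500 C; n(e⁻) = 1.601 mol.
n(Fe) = n(e⁻)/2 = 0.8006 mol, so m = 0.8006 × 55.85 = 44.71 g.
Volume = m/ρ = 44.71 / 7.87 = 5.682 cm³.
Thickness = V/A = 5.682 / 581 = 0.00978 cm = 97.8 μm.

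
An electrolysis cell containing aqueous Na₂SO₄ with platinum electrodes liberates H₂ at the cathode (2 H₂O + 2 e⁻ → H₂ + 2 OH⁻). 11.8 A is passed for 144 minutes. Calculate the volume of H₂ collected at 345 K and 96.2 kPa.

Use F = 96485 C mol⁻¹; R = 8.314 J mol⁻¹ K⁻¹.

15.8 L

Q = I·t = 11.80 A × 8640.0 s = 102000 C.
n(e⁻) = Q/F = 102000 / 96485 = 1.057 mol.
2 electrons are transferred per H₂ molecule, so n(H₂) = 1.057 / 2 = 0.5283 mol.
V = nRT/P = (0.5283 × 8.314 × 345) / (96.2 × 10³ Pa) = 0.0158 m³ = 15.8 L.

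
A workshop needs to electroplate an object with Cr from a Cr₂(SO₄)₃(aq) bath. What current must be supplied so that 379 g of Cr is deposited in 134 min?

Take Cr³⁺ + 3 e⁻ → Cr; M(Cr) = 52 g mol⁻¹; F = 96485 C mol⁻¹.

n(Cr) = 379 / 52 = 7.288 mol.
n(e⁻) = 3 × 7.288 = 21.87 mol.
Q = n(e⁻)·F = 21.87 × 96485 = 2110000 C.
I = Q/t = 2110000 / 8040.0 s = 262 A.

262 A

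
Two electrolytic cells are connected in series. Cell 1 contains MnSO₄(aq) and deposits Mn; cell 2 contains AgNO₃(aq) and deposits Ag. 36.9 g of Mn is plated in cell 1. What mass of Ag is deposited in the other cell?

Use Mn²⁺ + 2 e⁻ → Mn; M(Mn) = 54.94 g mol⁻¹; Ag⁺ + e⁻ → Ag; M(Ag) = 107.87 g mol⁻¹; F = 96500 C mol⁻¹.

n(Mn) = 36.9 / 54.94 = 0.6716 mol.
Since Mn²⁺ + 2 e⁻ → Mn, n(e⁻) passed = 2 × 0.6716 = 1.343 mol.
Cells in series carry the same charge, so the same 1.343 mol of electrons passes through cell 2.
Ag⁺ + e⁻ → Ag, so n(Ag) = 1.343 / 1 = 1.343 mol.
m(Ag) = 1.343 × 107.87 = 145 g.

145 g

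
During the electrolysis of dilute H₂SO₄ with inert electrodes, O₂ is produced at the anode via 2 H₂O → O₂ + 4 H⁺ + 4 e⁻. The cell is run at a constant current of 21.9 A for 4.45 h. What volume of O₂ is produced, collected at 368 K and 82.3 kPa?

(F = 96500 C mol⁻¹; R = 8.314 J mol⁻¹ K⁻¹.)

33.8 L

Q = I·t = 21.90 A × 16020 s = 350800 C.
n(e⁻) = Q/F = 350800 / 96500 = 3.636 mol.
4 electrons are transferred per O₂ molecule, so n(O₂) = 3.636 / 4 = 0.9089 mol.
V = nRT/P = (0.9089 × 8.314 × 368) / (82.3 × 10³ Pa) = 0.0338 m³ = 33.8 L.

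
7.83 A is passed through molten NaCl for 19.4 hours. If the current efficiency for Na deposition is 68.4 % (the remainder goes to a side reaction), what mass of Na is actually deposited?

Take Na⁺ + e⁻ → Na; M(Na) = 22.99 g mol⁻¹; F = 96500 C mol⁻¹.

89.1 g

Q = I·t = 7.830 × 69840 = 546800 C.
n(e⁻) = 546800/96500 = 5.667 mol; theoretically n(Na) = 5.667/1 = 5.667 mol, m_theo = 130.3 g.
At 68.4 % efficiency, m_actual = 0.684 × 130.3 = 89.1 g.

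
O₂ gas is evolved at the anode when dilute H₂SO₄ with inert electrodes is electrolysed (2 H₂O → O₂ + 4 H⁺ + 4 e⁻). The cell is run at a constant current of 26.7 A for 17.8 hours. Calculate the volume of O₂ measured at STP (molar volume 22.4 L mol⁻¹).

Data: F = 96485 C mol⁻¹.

99.3 L

Q = I·t = 26.70 A × 64080 s = 1711000 C.
n(e⁻) = Q/F = 1711000 / 96485 = 17.73 mol.
4 electrons are transferred per O₂ molecule, so n(O₂) = 17.73 / 4 = 4.433 mol.
V = n × V_m = 4.433 × 22.4 = 99.3 L.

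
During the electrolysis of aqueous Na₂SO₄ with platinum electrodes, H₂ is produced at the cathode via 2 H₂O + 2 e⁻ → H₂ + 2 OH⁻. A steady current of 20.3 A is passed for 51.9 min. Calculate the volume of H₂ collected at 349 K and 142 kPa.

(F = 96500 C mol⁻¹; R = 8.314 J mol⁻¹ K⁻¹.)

6.69 L

Q = I·t = 20.30 A × 3114.0 s = 63210 C.
n(e⁻) = Q/F = 63210 / 96500 = 0.6551 mol.
2 electrons are transferred per H₂ molecule, so n(H₂) = 0.6551 / 2 = 0.3275 mol.
V = nRT/P = (0.3275 × 8.314 × 349) / (142 × 10³ Pa) = 0.00669 m³ = 6.69 L.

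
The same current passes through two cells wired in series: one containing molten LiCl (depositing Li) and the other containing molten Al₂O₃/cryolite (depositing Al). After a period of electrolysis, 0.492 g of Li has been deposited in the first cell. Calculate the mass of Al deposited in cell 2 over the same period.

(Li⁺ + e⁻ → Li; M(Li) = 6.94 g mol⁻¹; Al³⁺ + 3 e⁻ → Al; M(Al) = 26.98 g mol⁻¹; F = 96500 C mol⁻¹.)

n(Li) = 0.492 / 6.94 = 0.07089 mol.
Since Li⁺ + e⁻ → Li, n(e⁻) passed = 1 × 0.07089 = 0.07089 mol.
Cells in series carry the same charge, so the same 0.07089 mol of electrons passes through cell 2.
Al³⁺ + 3 e⁻ → Al, so n(Al) = 0.07089 / 3 = 0.02363 mol.
m(Al) = 0.02363 × 26.98 = 0.638 g.

0.638 g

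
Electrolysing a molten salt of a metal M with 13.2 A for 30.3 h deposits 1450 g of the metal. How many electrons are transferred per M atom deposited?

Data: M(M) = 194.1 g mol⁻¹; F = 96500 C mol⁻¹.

2

Q = I·t = 13.20 A × 109080 s = 1440000 C, so n(e⁻) = 1440000/96500 = 14.92 mol.
n(M) deposited = 1450 / 194.1 = 7.470 mol.
Electrons per atom = n(e⁻)/n(M) = 14.92 / 7.470 = 2.00 ≈ 2, so the ion is M²⁺.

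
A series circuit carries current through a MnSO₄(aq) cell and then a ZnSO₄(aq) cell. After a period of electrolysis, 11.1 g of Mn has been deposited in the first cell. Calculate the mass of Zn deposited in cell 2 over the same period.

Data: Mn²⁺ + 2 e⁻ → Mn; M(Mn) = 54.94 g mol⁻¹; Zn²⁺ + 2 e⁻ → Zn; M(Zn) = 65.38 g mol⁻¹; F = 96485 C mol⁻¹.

13.2 g

n(Mn) = 11.1 / 54.94 = 0.2020 mol.
Since Mn²⁺ + 2 e⁻ → Mn, n(e⁻) passed = 2 × 0.2020 = 0.4041 mol.
Cells in series carry the same charge, so the same 0.4041 mol of electrons passes through cell 2.
Zn²⁺ + 2 e⁻ → Zn, so n(Zn) = 0.4041 / 2 = 0.2020 mol.
m(Zn) = 0.2020 × 65.38 = 13.2 g.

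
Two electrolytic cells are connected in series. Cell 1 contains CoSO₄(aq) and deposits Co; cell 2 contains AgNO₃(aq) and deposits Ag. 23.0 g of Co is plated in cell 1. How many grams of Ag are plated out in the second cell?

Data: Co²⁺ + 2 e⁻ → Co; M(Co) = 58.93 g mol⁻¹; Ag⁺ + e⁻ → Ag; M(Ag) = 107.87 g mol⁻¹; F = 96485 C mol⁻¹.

84.2 g

n(Co) = 23.0 / 58.93 = 0.3903 mol.
Since Co²⁺ + 2 e⁻ → Co, n(e⁻) passed = 2 × 0.3903 = 0.7806 mol.
Cells in series carry the same charge, so the same 0.7806 mol of electrons passes through cell 2.
Ag⁺ + e⁻ → Ag, so n(Ag) = 0.7806 / 1 = 0.7806 mol.
m(Ag) = 0.7806 × 107.87 = 84.2 g.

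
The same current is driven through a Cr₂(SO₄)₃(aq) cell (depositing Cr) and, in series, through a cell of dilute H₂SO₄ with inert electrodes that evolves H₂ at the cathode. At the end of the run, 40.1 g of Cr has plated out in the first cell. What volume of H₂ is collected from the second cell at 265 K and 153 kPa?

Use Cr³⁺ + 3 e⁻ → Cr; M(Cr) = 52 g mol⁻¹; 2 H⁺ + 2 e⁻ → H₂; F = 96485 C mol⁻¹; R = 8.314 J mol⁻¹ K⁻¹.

16.7 L

n(Cr) = 40.1 / 52 = 0.7712 mol, so n(e⁻) = 3 × 0.7712 = 2.313 mol.
The cells are in series, so the same 2.313 mol of electrons passes through the second cell.
2 H⁺ + 2 e⁻ → H₂ — 2 mol e⁻ per mol H₂, so n(H₂) = 2.313/2 = 1.157 mol.
V = nRT/P = (1.157 × 8.314 × 265) / (153 × 10³) = 0.0167 m³ = 16.7 L.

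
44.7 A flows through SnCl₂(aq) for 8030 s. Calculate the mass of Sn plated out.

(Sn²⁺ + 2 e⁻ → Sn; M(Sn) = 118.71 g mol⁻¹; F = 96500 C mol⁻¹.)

Q = I·t = 44.70 A × 8030.0 s = 358900 C.
n(e⁻) = Q/F = 358900 / 96500 = 3.720 mol.
Sn²⁺ + 2 e⁻ → Sn, so n(Sn) = n(e⁻)/2 = 1.860 mol.
m = n·M = 1.860 × 118.71 = 221 g.

221 g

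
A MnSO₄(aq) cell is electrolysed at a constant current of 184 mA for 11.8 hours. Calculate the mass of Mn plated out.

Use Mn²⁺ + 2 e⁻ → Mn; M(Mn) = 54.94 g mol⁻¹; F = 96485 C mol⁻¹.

2.23 g

Q = I·t = 0.1840 A × 42480 s = 7816 C.
n(e⁻) = Q/F = 7816 / 96485 = 0.08101 mol.
Mn²⁺ + 2 e⁻ → Mn, so n(Mn) = n(e⁻)/2 = 0.04051 mol.
m = n·M = 0.04051 × 54.94 = 2.23 g.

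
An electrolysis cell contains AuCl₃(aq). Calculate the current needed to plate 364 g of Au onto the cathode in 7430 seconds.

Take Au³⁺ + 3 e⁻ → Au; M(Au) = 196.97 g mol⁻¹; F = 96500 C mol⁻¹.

n(Au) = 364 / 196.97 = 1.848 mol.
n(e⁻) = 3 × 1.848 = 5.544 mol.
Q = n(e⁻)·F = 5.544 × 96500 = 535000 C.
I = Q/t = 535000 / 7430.0 s = 72.0 A.

72.0 A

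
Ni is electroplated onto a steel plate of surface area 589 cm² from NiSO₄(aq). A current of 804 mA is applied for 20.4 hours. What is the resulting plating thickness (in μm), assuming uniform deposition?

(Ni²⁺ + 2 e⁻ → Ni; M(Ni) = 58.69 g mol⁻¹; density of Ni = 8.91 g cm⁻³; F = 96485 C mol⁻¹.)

Q = I·t = 0.8040 × 73440 = 59050 C; n(e⁻) = 0.6120 mol.
n(Ni) = n(e⁻)/2 = 0.3060 mol, so m = 0.3060 × 58.69 = 17.96 g.
Volume = m/ρ = 17.96 / 8.91 = 2.016 cm³.
Thickness = V/A = 2.016 / 589 = 0.00342 cm = 34.2 μm.

34.2 μm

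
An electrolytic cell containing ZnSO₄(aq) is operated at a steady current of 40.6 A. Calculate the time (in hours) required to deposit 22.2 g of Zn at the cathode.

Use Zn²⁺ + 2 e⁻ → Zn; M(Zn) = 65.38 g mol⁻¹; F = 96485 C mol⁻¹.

n(Zn) = m/M = 22.2 / 65.38 = 0.3396 mol.
Each Zn atom requires 2 electrons, so n(e⁻) = 2 × 0.3396 = 0.6791 mol.
Q = n(e⁻)·F = 0.6791 × 96485 = 65520 C.
t = Q/I = 65520 / 40.60 A = 1614 s = 0.448 h.

0.448 h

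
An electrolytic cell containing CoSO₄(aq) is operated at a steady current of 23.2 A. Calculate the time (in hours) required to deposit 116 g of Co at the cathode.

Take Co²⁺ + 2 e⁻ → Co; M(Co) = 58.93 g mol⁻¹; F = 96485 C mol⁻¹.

n(Co) = m/M = 116 / 58.93 = 1.968 mol.
Each Co atom requires 2 electrons, so n(e⁻) = 2 × 1.968 = 3.937 mol.
Q = n(e⁻)·F = 3.937 × 96485 = 379800 C.
t = Q/I = 379800 / 23.20 A = 16370 s = 4.55 h.

4.55 h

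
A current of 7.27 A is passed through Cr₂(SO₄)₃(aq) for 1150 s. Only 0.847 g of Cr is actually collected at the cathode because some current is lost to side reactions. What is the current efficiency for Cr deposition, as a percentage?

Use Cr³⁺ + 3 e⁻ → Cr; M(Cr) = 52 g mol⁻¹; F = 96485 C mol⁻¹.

56.4 %

Q = I·t = 7.270 × 1150.0 = 8360 C; n(e⁻) = 8360/96485 = 0.08665 mol.
Theoretical n(Cr) = n(e⁻)/3 = 0.02888 mol, i.e. m_theo = 0.02888 × 52 = 1.502 g.
Efficiency = m_actual / m_theo = 0.847 / 1.502 = 56.4 %.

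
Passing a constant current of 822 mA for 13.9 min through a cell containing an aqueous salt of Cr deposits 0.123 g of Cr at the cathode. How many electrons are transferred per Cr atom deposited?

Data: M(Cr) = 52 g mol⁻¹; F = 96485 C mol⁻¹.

Q = I·t = 0.8220 A × 834.00 s = 685.5 C, so n(e⁻) = 685.5/96485 = 0.007105 mol.
n(Cr) deposited = 0.123 / 52 = 0.002365 mol.
Electrons per atom = n(e⁻)/n(Cr) = 0.007105 / 0.002365 = 3.00 ≈ 3, so the ion is Cr³⁺.

3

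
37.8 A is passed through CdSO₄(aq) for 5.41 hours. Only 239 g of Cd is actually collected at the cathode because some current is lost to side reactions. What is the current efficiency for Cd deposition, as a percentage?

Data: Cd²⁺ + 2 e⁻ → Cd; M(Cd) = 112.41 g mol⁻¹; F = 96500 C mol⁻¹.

Q = I·t = 37.80 × 19476 = 736200 C; n(e⁻) = 736200/96500 = 7.629 mol.
Theoretical n(Cd) = n(e⁻)/2 = 3.814 mol, i.e. m_theo = 3.814 × 112.41 = 428.8 g.
Efficiency = m_actual / m_theo = 239 / 428.8 = 55.7 %.

55.7 %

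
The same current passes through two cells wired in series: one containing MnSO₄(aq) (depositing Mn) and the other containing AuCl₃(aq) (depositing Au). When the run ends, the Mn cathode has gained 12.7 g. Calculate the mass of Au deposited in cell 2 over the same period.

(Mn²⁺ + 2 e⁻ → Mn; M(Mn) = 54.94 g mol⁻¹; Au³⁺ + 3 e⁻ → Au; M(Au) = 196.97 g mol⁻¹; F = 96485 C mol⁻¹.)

n(Mn) = 12.7 / 54.94 = 0.2312 mol.
Since Mn²⁺ + 2 e⁻ → Mn, n(e⁻) passed = 2 × 0.2312 = 0.4623 mol.
Cells in series carry the same charge, so the same 0.4623 mol of electrons passes through cell 2.
Au³⁺ + 3 e⁻ → Au, so n(Au) = 0.4623 / 3 = 0.1541 mol.
m(Au) = 0.1541 × 196.97 = 30.4 g.

30.4 g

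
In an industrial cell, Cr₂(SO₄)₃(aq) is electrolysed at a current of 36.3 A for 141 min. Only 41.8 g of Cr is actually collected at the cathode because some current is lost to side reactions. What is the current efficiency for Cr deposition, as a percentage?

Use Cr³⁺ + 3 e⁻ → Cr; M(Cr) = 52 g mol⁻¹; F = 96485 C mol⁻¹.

75.8 %

Q = I·t = 36.30 × 8460.0 = 307100 C; n(e⁻) = 307100/96485 = 3.183 mol.
Theoretical n(Cr) = n(e⁻)/3 = 1.061 mol, i.e. m_theo = 1.061 × 52 = 55.17 g.
Efficiency = m_actual / m_theo = 41.8 / 55.17 = 75.8 %.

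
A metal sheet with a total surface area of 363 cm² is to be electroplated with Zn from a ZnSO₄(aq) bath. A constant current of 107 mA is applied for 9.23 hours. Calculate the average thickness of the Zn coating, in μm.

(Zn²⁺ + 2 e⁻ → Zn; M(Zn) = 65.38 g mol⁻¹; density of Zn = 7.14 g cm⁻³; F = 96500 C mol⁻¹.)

4.65 μm

Q = I·t = 0.1070 × 33228 = 3555 C; n(e⁻) = 0.03684 mol.
n(Zn) = n(e⁻)/2 = 0.01842 mol, so m = 0.01842 × 65.38 = 1.204 g.
Volume = m/ρ = 1.204 / 7.14 = 0.1687 cm³.
Thickness = V/A = 0.1687 / 363 = 4.65 × 10⁻⁴ cm = 4.65 μm.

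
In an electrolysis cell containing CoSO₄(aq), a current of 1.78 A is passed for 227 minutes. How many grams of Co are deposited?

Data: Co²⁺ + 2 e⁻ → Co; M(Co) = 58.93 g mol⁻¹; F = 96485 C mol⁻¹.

Q = I·t = 1.780 A × 13620 s = 24240 C.
n(e⁻) = Q/F = 24240 / 96485 = 0.2513 mol.
Co²⁺ + 2 e⁻ → Co, so n(Co) = n(e⁻)/2 = 0.1256 mol.
m = n·M = 0.1256 × 58.93 = 7.40 g.

7.40 g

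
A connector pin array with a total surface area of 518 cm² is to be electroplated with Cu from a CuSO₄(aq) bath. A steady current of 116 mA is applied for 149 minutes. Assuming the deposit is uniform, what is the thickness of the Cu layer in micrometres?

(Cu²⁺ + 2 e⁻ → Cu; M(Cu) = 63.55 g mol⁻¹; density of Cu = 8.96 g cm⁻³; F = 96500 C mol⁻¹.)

0.736 μm

Q = I·t = 0.1160 × 8940.0 = 1037 C; n(e⁻) = 0.01075 mol.
n(Cu) = n(e⁻)/2 = 0.005373 mol, so m = 0.005373 × 63.55 = 0.3415 g.
Volume = m/ρ = 0.3415 / 8.96 = 0.03811 cm³.
Thickness = V/A = 0.03811 / 518 = 7.36 × 10⁻⁵ cm = 0.736 μm.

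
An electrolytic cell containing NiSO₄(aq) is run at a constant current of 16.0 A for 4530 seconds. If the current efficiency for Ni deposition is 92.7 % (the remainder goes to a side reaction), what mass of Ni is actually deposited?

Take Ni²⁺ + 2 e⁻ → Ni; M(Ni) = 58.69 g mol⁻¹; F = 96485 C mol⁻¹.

20.4 g

Q = I·t = 16.00 × 4530.0 = 72480 C.
n(e⁻) = 72480/96485 = 0.7512 mol; theoretically n(Ni) = 0.7512/2 = 0.3756 mol, m_theo = 22.04 g.
At 92.7 % efficiency, m_actual = 0.927 × 22.04 = 20.4 g.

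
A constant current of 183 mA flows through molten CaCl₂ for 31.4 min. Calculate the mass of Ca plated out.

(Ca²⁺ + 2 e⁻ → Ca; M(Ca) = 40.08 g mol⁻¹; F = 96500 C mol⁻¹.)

Q = I·t = 0.1830 A × 1884.0 s = 344.8 C.
n(e⁻) = Q/F = 344.8 / 96500 = 0.003573 mol.
Ca²⁺ + 2 e⁻ → Ca, so n(Ca) = n(e⁻)/2 = 0.001786 mol.
m = n·M = 0.001786 × 40.08 = 0.0716 g.

0.0716 g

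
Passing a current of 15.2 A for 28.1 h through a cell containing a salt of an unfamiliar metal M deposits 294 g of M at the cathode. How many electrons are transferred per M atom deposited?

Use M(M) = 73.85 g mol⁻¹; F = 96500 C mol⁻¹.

4

Q = I·t = 15.20 A × 101160 s = 1538000 C, so n(e⁻) = 1538000/96500 = 15.93 mol.
n(M) deposited = 294 / 73.85 = 3.981 mol.
Electrons per atom = n(e⁻)/n(M) = 15.93 / 3.981 = 4.00 ≈ 4, so the ion is M⁴⁺.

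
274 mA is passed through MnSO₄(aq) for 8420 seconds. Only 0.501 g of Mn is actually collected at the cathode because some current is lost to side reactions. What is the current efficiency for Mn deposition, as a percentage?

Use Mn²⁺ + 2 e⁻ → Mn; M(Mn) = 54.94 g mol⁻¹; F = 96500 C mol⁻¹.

Q = I·t = 0.2740 × 8420.0 = 2307 C; n(e⁻) = 2307/96500 = 0.02391 mol.
Theoretical n(Mn) = n(e⁻)/2 = 0.01195 mol, i.e. m_theo = 0.01195 × 54.94 = 0.6567 g.
Efficiency = m_actual / m_theo = 0.501 / 0.6567 = 76.3 %.

76.3 %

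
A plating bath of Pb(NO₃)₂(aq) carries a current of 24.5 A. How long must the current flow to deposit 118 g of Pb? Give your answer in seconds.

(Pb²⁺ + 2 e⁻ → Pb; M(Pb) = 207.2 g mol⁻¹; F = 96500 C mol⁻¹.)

4490 s

n(Pb) = m/M = 118 / 207.2 = 0.5695 mol.
Each Pb atom requires 2 electrons, so n(e⁻) = 2 × 0.5695 = 1.139 mol.
Q = n(e⁻)·F = 1.139 × 96500 = 109900 C.
t = Q/I = 109900 / 24.50 A = 4486 s.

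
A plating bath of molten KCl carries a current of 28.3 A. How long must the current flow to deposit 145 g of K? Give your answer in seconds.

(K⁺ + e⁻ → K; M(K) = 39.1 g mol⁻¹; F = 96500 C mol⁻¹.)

n(K) = m/M = 145 / 39.1 = 3.708 mol.
Each K atom requires 1 electron, so n(e⁻) = 1 × 3.708 = 3.708 mol.
Q = n(e⁻)·F = 3.708 × 96500 = 357900 C.
t = Q/I = 357900 / 28.30 A = 12650 s.

12600 s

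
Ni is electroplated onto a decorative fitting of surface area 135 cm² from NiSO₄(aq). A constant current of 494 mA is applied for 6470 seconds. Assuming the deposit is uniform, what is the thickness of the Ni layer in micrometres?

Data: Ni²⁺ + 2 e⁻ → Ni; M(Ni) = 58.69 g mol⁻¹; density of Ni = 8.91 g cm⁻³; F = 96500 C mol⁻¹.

Q = I·t = 0.4940 × 6470.0 = 3196 C; n(e⁻) = 0.03312 mol.
n(Ni) = n(e⁻)/2 = 0.01656 mol, so m = 0.01656 × 58.69 = 0.9719 g.
Volume = m/ρ = 0.9719 / 8.91 = 0.1091 cm³.
Thickness = V/A = 0.1091 / 135 = 8.08 × 10⁻⁴ cm = 8.08 μm.

8.08 μm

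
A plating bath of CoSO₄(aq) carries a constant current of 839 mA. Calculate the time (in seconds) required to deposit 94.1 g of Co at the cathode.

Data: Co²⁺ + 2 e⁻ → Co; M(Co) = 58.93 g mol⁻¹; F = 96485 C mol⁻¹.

3.67 × 10⁵ s

n(Co) = m/M = 94.1 / 58.93 = 1.597 mol.
Each Co atom requires 2 electrons, so n(e⁻) = 2 × 1.597 = 3.194 mol.
Q = n(e⁻)·F = 3.194 × 96485 = 308100 C.
t = Q/I = 308100 / 0.8390 A = 367300 s.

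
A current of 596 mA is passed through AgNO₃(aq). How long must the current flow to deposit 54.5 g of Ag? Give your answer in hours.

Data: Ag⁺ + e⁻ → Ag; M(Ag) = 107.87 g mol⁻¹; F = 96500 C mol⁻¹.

n(Ag) = m/M = 54.5 / 107.87 = 0.5052 mol.
Each Ag atom requires 1 electron, so n(e⁻) = 1 × 0.5052 = 0.5052 mol.
Q = n(e⁻)·F = 0.5052 × 96500 = 48760 C.
t = Q/I = 48760 / 0.5960 A = 81800 s = 22.7 h.

22.7 h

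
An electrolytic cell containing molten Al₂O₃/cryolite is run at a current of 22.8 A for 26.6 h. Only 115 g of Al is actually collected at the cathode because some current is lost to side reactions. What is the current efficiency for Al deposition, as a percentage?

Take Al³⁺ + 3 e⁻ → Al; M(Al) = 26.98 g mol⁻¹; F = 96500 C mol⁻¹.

Q = I·t = 22.80 × 95760 = 2183000 C; n(e⁻) = 2183000/96500 = 22.63 mol.
Theoretical n(Al) = n(e⁻)/3 = 7.542 mol, i.e. m_theo = 7.542 × 26.98 = 203.5 g.
Efficiency = m_actual / m_theo = 115 / 203.5 = 56.5 %.

56.5 %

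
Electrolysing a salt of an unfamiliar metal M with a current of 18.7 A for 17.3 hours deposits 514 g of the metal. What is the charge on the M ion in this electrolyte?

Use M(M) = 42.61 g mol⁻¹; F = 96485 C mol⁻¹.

Q = I·t = 18.70 A × 62280 s = 1165000 C, so n(e⁻) = 1165000/96485 = 12.07 mol.
n(M) deposited = 514 / 42.61 = 12.06 mol.
Electrons per atom = n(e⁻)/n(M) = 12.07 / 12.06 = 1.00 ≈ 1, so the ion is M⁺.

+1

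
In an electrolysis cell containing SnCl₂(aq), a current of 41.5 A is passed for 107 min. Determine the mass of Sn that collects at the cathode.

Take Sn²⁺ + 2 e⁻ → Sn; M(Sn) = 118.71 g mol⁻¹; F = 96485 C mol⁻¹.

Q = I·t = 41.50 A × 6420.0 s = 266400 C.
n(e⁻) = Q/F = 266400 / 96485 = 2.761 mol.
Sn²⁺ + 2 e⁻ → Sn, so n(Sn) = n(e⁻)/2 = 1.381 mol.
m = n·M = 1.381 × 118.71 = 164 g.

164 g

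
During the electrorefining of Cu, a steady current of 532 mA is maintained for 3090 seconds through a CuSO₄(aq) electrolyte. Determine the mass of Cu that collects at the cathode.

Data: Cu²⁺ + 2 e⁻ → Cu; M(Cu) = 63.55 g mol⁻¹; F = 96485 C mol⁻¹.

Q = I·t = 0.5320 A × 3090.0 s = 1644 C.
n(e⁻) = Q/F = 1644 / 96485 = 0.01704 mol.
Cu²⁺ + 2 e⁻ → Cu, so n(Cu) = n(e⁻)/2 = 0.008519 mol.
m = n·M = 0.008519 × 63.55 = 0.541 g.

0.541 g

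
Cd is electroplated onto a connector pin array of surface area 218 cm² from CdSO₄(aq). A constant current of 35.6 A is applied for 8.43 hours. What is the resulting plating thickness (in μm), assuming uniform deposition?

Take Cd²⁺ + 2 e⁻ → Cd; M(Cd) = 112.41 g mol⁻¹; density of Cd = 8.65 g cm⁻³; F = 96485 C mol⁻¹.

3340 μm

Q = I·t = 35.60 × 30348 = 1080000 C; n(e⁻) = 11.20 mol.
n(Cd) = n(e⁻)/2 = 5.599 mol, so m = 5.599 × 112.41 = 629.4 g.
Volume = m/ρ = 629.4 / 8.65 = 72.76 cm³.
Thickness = V/A = 72.76 / 218 = 0.334 cm = 3340 μm.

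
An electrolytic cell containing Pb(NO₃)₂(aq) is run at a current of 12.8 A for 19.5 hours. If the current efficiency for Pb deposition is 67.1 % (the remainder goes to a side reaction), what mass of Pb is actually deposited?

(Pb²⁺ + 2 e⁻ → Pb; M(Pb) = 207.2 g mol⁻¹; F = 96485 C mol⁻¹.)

Q = I·t = 12.80 × 70200 = 898600 C.
n(e⁻) = 898600/96485 = 9.313 mol; theoretically n(Pb) = 9.313/2 = 4.656 mol, m_theo = 964.8 g.
At 67.1 % efficiency, m_actual = 0.671 × 964.8 = 647 g.

647 g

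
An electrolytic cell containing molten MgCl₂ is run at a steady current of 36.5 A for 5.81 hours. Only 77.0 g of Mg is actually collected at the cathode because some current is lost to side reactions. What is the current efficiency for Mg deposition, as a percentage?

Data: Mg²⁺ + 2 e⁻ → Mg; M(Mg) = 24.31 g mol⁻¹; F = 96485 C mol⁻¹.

Q = I·t = 36.50 × 20916 = 763400 C; n(e⁻) = 763400/96485 = 7.912 mol.
Theoretical n(Mg) = n(e⁻)/2 = 3.956 mol, i.e. m_theo = 3.956 × 24.31 = 96.18 g.
Efficiency = m_actual / m_theo = 77.0 / 96.18 = 80.1 %.

80.1 %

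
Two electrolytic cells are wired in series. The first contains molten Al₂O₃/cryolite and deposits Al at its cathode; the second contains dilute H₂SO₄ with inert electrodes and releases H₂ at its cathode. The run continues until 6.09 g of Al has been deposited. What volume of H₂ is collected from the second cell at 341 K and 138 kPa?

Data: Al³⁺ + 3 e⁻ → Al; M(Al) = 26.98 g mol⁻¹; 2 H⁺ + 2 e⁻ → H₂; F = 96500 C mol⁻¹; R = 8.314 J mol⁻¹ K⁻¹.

n(Al) = 6.09 / 26.98 = 0.2257 mol, so n(e⁻) = 3 × 0.2257 = 0.6772 mol.
The cells are in series, so the same 0.6772 mol of electrons passes through the second cell.
2 H⁺ + 2 e⁻ → H₂ — 2 mol e⁻ per mol H₂, so n(H₂) = 0.6772/2 = 0.3386 mol.
V = nRT/P = (0.3386 × 8.314 × 341) / (138 × 10³) = 0.00696 m³ = 6.96 L.

6.96 L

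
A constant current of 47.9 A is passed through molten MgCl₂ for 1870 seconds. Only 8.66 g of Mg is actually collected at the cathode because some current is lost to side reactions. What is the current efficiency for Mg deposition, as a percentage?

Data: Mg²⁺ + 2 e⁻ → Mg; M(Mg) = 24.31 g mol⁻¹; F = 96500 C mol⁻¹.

76.8 %

Q = I·t = 47.90 × 1870.0 = 89570 C; n(e⁻) = 89570/96500 = 0.9282 mol.
Theoretical n(Mg) = n(e⁻)/2 = 0.4641 mol, i.e. m_theo = 0.4641 × 24.31 = 11.28 g.
Efficiency = m_actual / m_theo = 8.66 / 11.28 = 76.8 %.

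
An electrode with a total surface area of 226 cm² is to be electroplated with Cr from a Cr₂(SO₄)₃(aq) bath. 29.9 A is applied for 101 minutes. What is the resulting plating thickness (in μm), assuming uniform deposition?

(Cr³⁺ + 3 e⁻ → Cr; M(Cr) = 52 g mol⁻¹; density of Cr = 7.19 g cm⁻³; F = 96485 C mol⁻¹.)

Q = I·t = 29.90 × 6060.0 = 181200 C; n(e⁻) = 1.878 mol.
n(Cr) = n(e⁻)/3 = 0.6260 mol, so m = 0.6260 × 52 = 32.55 g.
Volume = m/ρ = 32.55 / 7.19 = 4.527 cm³.
Thickness = V/A = 4.527 / 226 = 0.0200 cm = 200 μm.

200 μm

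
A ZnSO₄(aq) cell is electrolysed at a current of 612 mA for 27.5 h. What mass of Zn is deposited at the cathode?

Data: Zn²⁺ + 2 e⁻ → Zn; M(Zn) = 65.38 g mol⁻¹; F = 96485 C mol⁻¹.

Q = I·t = 0.6120 A × 99000 s = 60590 C.
n(e⁻) = Q/F = 60590 / 96485 = 0.6280 mol.
Zn²⁺ + 2 e⁻ → Zn, so n(Zn) = n(e⁻)/2 = 0.3140 mol.
m = n·M = 0.3140 × 65.38 = 20.5 g.

20.5 g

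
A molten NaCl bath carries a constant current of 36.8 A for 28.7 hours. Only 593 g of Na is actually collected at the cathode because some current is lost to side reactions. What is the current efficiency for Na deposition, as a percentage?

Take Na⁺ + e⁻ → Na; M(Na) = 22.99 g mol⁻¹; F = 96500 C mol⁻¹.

Q = I·t = 36.80 × 103320 = 3802000 C; n(e⁻) = 3802000/96500 = 39.40 mol.
Theoretical n(Na) = n(e⁻)/1 = 39.40 mol, i.e. m_theo = 39.40 × 22.99 = 905.8 g.
Efficiency = m_actual / m_theo = 593 / 905.8 = 65.5 %.

65.5 %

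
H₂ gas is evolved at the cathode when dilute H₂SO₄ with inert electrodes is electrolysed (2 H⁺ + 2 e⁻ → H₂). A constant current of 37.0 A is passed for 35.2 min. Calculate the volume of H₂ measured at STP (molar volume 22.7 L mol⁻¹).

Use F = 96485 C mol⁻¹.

9.19 L

Q = I·t = 37.00 A × 2112.0 s = 78140 C.
n(e⁻) = Q/F = 78140 / 96485 = 0.8099 mol.
2 electrons are transferred per H₂ molecule, so n(H₂) = 0.8099 / 2 = 0.4050 mol.
V = n × V_m = 0.4050 × 22.7 = 9.19 L.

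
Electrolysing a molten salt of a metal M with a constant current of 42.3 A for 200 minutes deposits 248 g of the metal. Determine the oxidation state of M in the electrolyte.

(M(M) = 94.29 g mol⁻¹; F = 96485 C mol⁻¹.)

+2

Q = I·t = 42.30 A × 12000 s = 507600 C, so n(e⁻) = 507600/96485 = 5.261 mol.
n(M) deposited = 248 / 94.29 = 2.630 mol.
Electrons per atom = n(e⁻)/n(M) = 5.261 / 2.630 = 2.00 ≈ 2, so the ion is M²⁺.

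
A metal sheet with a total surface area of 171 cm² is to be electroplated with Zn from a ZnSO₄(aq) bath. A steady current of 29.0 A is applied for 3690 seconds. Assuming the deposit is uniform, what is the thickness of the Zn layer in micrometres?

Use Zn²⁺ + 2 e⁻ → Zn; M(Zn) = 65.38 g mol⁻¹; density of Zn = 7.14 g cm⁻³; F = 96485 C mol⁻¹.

297 μm

Q = I·t = 29.00 × 3690.0 = 107000 C; n(e⁻) = 1.109 mol.
n(Zn) = n(e⁻)/2 = 0.5545 mol, so m = 0.5545 × 65.38 = 36.26 g.
Volume = m/ρ = 36.26 / 7.14 = 5.078 cm³.
Thickness = V/A = 5.078 / 171 = 0.0297 cm = 297 μm.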